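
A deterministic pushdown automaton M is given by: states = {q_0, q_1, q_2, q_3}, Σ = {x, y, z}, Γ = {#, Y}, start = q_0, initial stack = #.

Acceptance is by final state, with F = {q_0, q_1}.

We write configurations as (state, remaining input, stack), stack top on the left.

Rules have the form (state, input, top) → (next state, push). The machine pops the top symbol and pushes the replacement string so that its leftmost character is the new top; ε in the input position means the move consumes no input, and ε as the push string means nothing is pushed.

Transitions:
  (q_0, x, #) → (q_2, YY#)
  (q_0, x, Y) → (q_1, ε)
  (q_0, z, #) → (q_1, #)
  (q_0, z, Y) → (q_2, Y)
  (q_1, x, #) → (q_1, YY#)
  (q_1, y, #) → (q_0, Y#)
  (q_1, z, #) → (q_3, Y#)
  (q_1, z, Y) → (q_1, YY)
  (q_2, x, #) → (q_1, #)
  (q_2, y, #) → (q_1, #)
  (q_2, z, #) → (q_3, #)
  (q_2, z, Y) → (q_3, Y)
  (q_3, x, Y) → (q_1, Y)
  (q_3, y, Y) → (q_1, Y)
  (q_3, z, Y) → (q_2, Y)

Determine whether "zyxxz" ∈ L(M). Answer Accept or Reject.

Accept

(q_0, zyxxz, #)
  read z, top #: go to q_1, push # → (q_1, yxxz, #)
  read y, top #: go to q_0, push Y# → (q_0, xxz, Y#)
  read x, top Y: go to q_1, push ε → (q_1, xz, #)
  read x, top #: go to q_1, push YY# → (q_1, z, YY#)
  read z, top Y: go to q_1, push YY → (q_1, ε, YYY#)
All input consumed; state q_1 ∈ F.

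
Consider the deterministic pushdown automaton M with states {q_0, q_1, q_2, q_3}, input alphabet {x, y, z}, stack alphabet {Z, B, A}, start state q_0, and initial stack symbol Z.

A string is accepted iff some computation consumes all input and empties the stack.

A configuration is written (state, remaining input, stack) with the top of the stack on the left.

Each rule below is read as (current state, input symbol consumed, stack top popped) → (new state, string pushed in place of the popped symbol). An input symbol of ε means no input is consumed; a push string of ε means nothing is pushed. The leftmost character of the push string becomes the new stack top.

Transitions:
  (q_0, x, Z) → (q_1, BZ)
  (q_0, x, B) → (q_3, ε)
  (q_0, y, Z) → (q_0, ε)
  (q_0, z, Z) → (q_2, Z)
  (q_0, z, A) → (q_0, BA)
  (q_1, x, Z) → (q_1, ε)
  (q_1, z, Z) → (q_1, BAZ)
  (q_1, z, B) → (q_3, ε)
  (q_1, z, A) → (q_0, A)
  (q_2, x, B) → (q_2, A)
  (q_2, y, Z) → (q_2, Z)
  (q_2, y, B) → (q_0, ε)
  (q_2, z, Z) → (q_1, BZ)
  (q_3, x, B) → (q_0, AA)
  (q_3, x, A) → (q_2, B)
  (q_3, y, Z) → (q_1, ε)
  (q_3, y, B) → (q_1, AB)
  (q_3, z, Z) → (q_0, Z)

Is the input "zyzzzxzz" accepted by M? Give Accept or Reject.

(q_0, zyzzzxzz, Z)
  read z, top Z: go to q_2, push Z → (q_2, yzzzxzz, Z)
  read y, top Z: go to q_2, push Z → (q_2, zzzxzz, Z)
  read z, top Z: go to q_1, push BZ → (q_1, zzxzz, BZ)
  read z, top B: go to q_3, push ε → (q_3, zxzz, Z)
  read z, top Z: go to q_0, push Z → (q_0, xzz, Z)
  read x, top Z: go to q_1, push BZ → (q_1, zz, BZ)
  read z, top B: go to q_3, push ε → (q_3, z, Z)
  read z, top Z: go to q_0, push Z → (q_0, ε, Z)
All input consumed; stack is Z, not empty, and no further ε-move applies.

Reject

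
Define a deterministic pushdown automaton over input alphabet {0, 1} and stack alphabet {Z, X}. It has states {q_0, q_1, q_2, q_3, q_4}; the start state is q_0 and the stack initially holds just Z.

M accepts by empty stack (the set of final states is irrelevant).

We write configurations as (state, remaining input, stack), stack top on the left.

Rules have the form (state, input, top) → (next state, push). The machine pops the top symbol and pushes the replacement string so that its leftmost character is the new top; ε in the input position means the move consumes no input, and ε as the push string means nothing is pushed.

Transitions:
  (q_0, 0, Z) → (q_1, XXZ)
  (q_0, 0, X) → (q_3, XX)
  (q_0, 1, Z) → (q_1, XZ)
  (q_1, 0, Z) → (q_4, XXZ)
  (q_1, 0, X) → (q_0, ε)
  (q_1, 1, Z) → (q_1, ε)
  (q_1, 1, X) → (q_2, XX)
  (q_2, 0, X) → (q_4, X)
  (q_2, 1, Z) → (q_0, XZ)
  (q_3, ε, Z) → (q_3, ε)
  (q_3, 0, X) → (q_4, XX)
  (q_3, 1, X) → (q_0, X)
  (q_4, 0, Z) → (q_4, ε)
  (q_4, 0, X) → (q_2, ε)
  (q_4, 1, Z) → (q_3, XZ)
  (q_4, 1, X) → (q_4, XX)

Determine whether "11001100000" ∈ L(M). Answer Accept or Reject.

(q_0, 11001100000, Z)
  read 1, top Z: go to q_1, push XZ → (q_1, 1001100000, XZ)
  read 1, top X: go to q_2, push XX → (q_2, 001100000, XXZ)
  read 0, top X: go to q_4, push X → (q_4, 01100000, XXZ)
  read 0, top X: go to q_2, push ε → (q_2, 1100000, XZ)
No transition applies at (q_2, 1100000, XZ); input not fully consumed.

Reject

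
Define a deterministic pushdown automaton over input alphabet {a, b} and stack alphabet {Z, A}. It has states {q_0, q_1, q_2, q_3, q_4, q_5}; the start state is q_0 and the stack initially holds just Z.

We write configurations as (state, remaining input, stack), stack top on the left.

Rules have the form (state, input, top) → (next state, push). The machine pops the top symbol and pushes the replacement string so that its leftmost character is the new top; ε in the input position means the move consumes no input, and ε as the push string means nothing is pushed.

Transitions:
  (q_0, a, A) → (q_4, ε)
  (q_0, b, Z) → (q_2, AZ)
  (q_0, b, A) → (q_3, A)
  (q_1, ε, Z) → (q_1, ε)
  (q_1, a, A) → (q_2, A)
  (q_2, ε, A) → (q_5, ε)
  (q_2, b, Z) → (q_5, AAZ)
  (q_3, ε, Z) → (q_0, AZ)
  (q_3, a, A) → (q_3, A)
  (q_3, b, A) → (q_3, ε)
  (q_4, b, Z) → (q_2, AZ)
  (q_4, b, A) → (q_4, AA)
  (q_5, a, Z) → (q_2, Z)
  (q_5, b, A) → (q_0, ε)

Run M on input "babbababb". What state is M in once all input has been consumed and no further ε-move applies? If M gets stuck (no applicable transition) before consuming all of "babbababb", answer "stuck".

q_0

(q_0, babbababb, Z)
  read b, top Z: go to q_2, push AZ → (q_2, abbababb, AZ)
  ε-move, top A: go to q_5, push ε → (q_5, abbababb, Z)
  read a, top Z: go to q_2, push Z → (q_2, bbababb, Z)
  read b, top Z: go to q_5, push AAZ → (q_5, bababb, AAZ)
  read b, top A: go to q_0, push ε → (q_0, ababb, AZ)
  read a, top A: go to q_4, push ε → (q_4, babb, Z)
  read b, top Z: go to q_2, push AZ → (q_2, abb, AZ)
  ε-move, top A: go to q_5, push ε → (q_5, abb, Z)
  read a, top Z: go to q_2, push Z → (q_2, bb, Z)
  read b, top Z: go to q_5, push AAZ → (q_5, b, AAZ)
  read b, top A: go to q_0, push ε → (q_0, ε, AZ)
All input consumed; M is in state q_0.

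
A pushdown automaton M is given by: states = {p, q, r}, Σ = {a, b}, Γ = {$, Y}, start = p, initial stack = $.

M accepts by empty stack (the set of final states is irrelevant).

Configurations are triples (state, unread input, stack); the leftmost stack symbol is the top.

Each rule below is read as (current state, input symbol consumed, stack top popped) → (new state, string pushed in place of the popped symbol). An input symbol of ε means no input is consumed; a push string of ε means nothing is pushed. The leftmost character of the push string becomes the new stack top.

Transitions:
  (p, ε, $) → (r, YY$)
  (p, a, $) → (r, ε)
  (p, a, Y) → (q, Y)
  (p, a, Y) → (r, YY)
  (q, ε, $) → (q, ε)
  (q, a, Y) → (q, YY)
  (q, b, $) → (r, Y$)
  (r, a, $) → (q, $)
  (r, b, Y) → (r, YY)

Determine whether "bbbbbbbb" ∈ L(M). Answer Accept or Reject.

Reject

No computation consumes all input and empties the stack.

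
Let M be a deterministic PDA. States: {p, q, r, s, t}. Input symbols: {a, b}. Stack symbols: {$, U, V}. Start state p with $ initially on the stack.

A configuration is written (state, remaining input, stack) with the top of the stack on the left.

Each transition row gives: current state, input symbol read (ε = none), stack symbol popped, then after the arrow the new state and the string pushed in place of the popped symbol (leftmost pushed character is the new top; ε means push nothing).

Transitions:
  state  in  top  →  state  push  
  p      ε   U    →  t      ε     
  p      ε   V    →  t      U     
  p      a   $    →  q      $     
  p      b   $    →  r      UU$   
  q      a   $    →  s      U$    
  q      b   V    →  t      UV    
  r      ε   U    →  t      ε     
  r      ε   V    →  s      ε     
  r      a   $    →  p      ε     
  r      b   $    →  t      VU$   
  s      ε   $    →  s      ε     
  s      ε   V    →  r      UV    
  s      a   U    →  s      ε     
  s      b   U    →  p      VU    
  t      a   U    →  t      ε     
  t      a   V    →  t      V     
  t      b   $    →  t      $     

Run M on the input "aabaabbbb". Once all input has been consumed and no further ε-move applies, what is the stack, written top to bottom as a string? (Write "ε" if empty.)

(p, aabaabbbb, $)
  read a, top $: go to q, push $ → (q, abaabbbb, $)
  read a, top $: go to s, push U$ → (s, baabbbb, U$)
  read b, top U: go to p, push VU → (p, aabbbb, VU$)
  ε-move, top V: go to t, push U → (t, aabbbb, UU$)
  read a, top U: go to t, push ε → (t, abbbb, U$)
  read a, top U: go to t, push ε → (t, bbbb, $)
  read b, top $: go to t, push $ → (t, bbb, $)
  read b, top $: go to t, push $ → (t, bb, $)
  read b, top $: go to t, push $ → (t, b, $)
  read b, top $: go to t, push $ → (t, ε, $)
All input consumed in state t with stack $.

$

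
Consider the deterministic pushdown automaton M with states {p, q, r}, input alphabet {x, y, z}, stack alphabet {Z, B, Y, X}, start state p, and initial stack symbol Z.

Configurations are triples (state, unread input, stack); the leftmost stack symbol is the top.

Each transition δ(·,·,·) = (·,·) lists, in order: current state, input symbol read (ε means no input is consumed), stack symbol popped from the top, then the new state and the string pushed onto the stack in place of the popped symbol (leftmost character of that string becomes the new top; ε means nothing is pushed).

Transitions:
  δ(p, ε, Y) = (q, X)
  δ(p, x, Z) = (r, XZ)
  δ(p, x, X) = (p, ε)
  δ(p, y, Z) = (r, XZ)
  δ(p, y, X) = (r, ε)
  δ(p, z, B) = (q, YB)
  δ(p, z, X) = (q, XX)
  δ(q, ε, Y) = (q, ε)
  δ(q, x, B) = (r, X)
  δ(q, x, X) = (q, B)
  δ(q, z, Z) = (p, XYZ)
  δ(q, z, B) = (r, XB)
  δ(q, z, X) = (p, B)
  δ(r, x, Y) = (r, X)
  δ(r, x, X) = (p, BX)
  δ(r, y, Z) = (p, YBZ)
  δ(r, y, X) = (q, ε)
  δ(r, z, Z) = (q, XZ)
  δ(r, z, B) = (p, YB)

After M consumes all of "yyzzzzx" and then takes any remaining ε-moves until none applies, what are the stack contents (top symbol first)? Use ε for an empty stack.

(p, yyzzzzx, Z)
  read y, top Z: go to r, push XZ → (r, yzzzzx, XZ)
  read y, top X: go to q, push ε → (q, zzzzx, Z)
  read z, top Z: go to p, push XYZ → (p, zzzx, XYZ)
  read z, top X: go to q, push XX → (q, zzx, XXYZ)
  read z, top X: go to p, push B → (p, zx, BXYZ)
  read z, top B: go to q, push YB → (q, x, YBXYZ)
  ε-move, top Y: go to q, push ε → (q, x, BXYZ)
  read x, top B: go to r, push X → (r, ε, XXYZ)
All input consumed in state r with stack XXYZ.

XXYZ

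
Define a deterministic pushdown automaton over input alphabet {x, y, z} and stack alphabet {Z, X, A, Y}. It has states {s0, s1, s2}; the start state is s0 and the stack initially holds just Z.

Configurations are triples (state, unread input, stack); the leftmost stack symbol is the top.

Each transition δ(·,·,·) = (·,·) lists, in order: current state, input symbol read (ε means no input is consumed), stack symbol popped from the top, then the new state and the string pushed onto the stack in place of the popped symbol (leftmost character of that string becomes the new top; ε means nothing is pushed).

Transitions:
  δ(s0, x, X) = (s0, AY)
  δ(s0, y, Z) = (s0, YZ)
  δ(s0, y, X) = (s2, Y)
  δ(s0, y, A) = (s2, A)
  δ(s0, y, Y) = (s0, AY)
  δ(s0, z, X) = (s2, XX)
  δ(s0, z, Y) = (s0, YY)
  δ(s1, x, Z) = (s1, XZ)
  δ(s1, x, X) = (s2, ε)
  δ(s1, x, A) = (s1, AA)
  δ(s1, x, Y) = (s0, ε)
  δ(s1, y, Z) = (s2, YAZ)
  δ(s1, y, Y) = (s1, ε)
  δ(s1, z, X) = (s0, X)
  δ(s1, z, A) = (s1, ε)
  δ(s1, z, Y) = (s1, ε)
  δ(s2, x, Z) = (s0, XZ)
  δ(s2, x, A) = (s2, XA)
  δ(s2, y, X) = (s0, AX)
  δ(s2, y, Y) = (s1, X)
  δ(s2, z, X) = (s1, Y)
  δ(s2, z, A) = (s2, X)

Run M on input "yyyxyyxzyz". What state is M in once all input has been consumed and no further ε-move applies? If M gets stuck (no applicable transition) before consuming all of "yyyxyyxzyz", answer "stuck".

(s0, yyyxyyxzyz, Z)
  read y, top Z: go to s0, push YZ → (s0, yyxyyxzyz, YZ)
  read y, top Y: go to s0, push AY → (s0, yxyyxzyz, AYZ)
  read y, top A: go to s2, push A → (s2, xyyxzyz, AYZ)
  read x, top A: go to s2, push XA → (s2, yyxzyz, XAYZ)
  read y, top X: go to s0, push AX → (s0, yxzyz, AXAYZ)
  read y, top A: go to s2, push A → (s2, xzyz, AXAYZ)
  read x, top A: go to s2, push XA → (s2, zyz, XAXAYZ)
  read z, top X: go to s1, push Y → (s1, yz, YAXAYZ)
  read y, top Y: go to s1, push ε → (s1, z, AXAYZ)
  read z, top A: go to s1, push ε → (s1, ε, XAYZ)
All input consumed; M is in state s1.

s1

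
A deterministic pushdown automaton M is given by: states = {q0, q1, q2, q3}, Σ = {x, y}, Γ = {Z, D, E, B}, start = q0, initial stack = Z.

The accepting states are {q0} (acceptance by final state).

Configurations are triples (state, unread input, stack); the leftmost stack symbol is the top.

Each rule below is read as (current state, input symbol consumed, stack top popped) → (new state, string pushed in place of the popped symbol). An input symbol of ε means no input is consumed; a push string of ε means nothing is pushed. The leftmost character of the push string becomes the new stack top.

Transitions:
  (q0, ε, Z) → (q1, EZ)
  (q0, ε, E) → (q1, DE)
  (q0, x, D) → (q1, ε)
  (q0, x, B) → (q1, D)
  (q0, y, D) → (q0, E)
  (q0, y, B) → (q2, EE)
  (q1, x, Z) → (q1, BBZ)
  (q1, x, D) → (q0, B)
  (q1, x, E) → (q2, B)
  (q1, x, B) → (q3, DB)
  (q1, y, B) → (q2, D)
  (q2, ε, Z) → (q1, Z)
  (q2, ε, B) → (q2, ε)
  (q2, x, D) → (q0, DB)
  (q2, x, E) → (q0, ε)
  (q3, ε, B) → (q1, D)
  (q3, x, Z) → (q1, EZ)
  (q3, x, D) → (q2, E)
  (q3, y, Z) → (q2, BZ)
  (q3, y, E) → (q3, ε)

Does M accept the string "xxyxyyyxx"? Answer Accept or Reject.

(q0, xxyxyyyxx, Z)
  ε-move, top Z: go to q1, push EZ → (q1, xxyxyyyxx, EZ)
  read x, top E: go to q2, push B → (q2, xyxyyyxx, BZ)
  ε-move, top B: go to q2, push ε → (q2, xyxyyyxx, Z)
  ε-move, top Z: go to q1, push Z → (q1, xyxyyyxx, Z)
  read x, top Z: go to q1, push BBZ → (q1, yxyyyxx, BBZ)
  read y, top B: go to q2, push D → (q2, xyyyxx, DBZ)
  read x, top D: go to q0, push DB → (q0, yyyxx, DBBZ)
  read y, top D: go to q0, push E → (q0, yyxx, EBBZ)
  ε-move, top E: go to q1, push DE → (q1, yyxx, DEBBZ)
No transition applies at (q1, yyxx, DEBBZ); input not fully consumed.

Reject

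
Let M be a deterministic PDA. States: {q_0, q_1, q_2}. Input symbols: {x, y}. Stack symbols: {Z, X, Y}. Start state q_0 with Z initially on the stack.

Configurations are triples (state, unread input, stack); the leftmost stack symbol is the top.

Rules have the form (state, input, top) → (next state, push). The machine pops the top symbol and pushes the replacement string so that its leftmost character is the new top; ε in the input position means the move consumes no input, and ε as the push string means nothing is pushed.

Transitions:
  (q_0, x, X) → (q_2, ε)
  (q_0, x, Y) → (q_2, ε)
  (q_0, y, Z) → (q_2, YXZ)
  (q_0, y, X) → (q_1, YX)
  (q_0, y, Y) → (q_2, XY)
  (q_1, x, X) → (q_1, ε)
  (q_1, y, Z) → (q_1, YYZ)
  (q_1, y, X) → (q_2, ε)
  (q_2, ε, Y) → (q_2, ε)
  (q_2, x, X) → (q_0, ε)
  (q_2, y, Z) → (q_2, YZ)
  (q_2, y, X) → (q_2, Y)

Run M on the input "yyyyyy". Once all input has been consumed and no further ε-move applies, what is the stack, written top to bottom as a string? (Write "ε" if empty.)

(q_0, yyyyyy, Z) ⊢ (q_2, yyyyy, YXZ) ⊢ (q_2, yyyyy, XZ) ⊢ (q_2, yyyy, YZ) ⊢ (q_2, yyyy, Z) ⊢ (q_2, yyy, YZ) ⊢ (q_2, yyy, Z) ⊢ (q_2, yy, YZ) ⊢ (q_2, yy, Z) ⊢ (q_2, y, YZ) ⊢ (q_2, y, Z) ⊢ (q_2, ε, YZ) ⊢ (q_2, ε, Z)
All input consumed in state q_2 with stack Z.

Z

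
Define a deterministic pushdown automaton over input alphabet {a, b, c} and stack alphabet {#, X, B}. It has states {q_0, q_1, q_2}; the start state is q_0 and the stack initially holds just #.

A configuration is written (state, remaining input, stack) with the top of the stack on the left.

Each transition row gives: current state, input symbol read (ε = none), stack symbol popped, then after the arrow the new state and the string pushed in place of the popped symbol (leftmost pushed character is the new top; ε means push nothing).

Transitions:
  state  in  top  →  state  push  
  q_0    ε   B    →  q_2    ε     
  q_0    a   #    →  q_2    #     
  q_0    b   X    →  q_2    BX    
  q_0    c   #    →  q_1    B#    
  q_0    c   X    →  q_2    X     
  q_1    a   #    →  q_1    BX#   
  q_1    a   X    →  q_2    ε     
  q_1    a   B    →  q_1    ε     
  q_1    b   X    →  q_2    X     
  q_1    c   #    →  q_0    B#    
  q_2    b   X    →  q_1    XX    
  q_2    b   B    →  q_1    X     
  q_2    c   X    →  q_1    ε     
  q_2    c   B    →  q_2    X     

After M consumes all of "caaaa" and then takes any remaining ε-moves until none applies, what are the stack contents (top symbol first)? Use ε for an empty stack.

(q_0, caaaa, #) ⊢ (q_1, aaaa, B#) ⊢ (q_1, aaa, #) ⊢ (q_1, aa, BX#) ⊢ (q_1, a, X#) ⊢ (q_2, ε, #)
All input consumed in state q_2 with stack #.

#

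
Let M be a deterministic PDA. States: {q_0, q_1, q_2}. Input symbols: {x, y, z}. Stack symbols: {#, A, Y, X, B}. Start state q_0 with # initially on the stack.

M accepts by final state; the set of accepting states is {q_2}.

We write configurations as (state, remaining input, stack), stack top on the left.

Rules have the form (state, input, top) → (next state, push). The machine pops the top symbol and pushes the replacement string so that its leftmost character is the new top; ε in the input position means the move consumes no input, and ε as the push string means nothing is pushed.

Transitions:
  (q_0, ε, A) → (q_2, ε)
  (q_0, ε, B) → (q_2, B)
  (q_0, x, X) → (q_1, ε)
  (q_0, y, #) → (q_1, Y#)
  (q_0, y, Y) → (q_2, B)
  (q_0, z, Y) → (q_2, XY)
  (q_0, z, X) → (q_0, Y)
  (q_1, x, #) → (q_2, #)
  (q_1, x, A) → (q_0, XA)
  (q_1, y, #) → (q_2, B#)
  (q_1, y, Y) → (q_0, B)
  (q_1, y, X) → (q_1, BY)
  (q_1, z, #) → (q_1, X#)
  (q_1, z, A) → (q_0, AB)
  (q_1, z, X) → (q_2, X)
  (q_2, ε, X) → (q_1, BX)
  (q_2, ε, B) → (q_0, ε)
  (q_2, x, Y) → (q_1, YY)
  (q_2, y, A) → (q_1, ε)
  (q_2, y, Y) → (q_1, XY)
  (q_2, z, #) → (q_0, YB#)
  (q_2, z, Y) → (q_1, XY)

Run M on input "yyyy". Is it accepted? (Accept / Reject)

(q_0, yyyy, #)
  read y, top #: go to q_1, push Y# → (q_1, yyy, Y#)
  read y, top Y: go to q_0, push B → (q_0, yy, B#)
  ε-move, top B: go to q_2, push B → (q_2, yy, B#)
  ε-move, top B: go to q_0, push ε → (q_0, yy, #)
  read y, top #: go to q_1, push Y# → (q_1, y, Y#)
  read y, top Y: go to q_0, push B → (q_0, ε, B#)
  ε-move, top B: go to q_2, push B → (q_2, ε, B#)
All input consumed; state q_2 ∈ F.

Accept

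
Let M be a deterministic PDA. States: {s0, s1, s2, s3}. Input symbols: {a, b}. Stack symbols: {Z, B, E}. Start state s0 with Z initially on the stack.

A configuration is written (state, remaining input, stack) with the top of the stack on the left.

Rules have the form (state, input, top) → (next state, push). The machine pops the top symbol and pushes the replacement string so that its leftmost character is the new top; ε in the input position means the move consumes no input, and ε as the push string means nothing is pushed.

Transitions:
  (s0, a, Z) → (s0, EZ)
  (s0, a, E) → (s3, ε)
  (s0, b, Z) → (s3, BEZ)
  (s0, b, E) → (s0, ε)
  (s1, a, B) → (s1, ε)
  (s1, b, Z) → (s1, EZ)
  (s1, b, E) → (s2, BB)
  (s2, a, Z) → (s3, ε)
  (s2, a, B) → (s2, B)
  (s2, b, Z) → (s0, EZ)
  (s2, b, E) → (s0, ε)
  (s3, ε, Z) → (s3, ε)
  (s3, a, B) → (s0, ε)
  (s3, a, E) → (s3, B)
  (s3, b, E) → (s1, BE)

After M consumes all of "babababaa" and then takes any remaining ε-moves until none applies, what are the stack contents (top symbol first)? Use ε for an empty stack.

(s0, babababaa, Z)
  read b, top Z: go to s3, push BEZ → (s3, abababaa, BEZ)
  read a, top B: go to s0, push ε → (s0, bababaa, EZ)
  read b, top E: go to s0, push ε → (s0, ababaa, Z)
  read a, top Z: go to s0, push EZ → (s0, babaa, EZ)
  read b, top E: go to s0, push ε → (s0, abaa, Z)
  read a, top Z: go to s0, push EZ → (s0, baa, EZ)
  read b, top E: go to s0, push ε → (s0, aa, Z)
  read a, top Z: go to s0, push EZ → (s0, a, EZ)
  read a, top E: go to s3, push ε → (s3, ε, Z)
  ε-move, top Z: go to s3, push ε → (s3, ε, ε)
All input consumed in state s3 with stack ε.

ε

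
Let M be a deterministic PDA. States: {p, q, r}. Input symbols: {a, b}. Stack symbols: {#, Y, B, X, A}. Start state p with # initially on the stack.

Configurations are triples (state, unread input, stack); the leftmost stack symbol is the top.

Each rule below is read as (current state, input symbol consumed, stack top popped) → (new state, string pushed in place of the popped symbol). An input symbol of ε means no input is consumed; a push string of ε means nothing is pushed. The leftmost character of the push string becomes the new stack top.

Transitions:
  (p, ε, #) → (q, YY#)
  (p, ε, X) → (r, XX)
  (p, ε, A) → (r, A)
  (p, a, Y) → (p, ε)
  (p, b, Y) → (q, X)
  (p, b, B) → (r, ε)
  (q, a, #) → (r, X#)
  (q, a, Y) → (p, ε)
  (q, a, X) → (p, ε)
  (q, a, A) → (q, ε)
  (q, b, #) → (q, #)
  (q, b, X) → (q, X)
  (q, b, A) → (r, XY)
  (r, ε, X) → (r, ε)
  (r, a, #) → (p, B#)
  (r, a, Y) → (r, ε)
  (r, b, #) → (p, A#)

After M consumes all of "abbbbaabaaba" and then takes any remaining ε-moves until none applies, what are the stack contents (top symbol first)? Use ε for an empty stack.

YY#

(p, abbbbaabaaba, #) ⊢ (q, abbbbaabaaba, YY#) ⊢ (p, bbbbaabaaba, Y#) ⊢ (q, bbbaabaaba, X#) ⊢ (q, bbaabaaba, X#) ⊢ (q, baabaaba, X#) ⊢ (q, aabaaba, X#) ⊢ (p, abaaba, #) ⊢ (q, abaaba, YY#) ⊢ (p, baaba, Y#) ⊢ (q, aaba, X#) ⊢ (p, aba, #) ⊢ (q, aba, YY#) ⊢ (p, ba, Y#) ⊢ (q, a, X#) ⊢ (p, ε, #) ⊢ (q, ε, YY#)
All input consumed in state q with stack YY#.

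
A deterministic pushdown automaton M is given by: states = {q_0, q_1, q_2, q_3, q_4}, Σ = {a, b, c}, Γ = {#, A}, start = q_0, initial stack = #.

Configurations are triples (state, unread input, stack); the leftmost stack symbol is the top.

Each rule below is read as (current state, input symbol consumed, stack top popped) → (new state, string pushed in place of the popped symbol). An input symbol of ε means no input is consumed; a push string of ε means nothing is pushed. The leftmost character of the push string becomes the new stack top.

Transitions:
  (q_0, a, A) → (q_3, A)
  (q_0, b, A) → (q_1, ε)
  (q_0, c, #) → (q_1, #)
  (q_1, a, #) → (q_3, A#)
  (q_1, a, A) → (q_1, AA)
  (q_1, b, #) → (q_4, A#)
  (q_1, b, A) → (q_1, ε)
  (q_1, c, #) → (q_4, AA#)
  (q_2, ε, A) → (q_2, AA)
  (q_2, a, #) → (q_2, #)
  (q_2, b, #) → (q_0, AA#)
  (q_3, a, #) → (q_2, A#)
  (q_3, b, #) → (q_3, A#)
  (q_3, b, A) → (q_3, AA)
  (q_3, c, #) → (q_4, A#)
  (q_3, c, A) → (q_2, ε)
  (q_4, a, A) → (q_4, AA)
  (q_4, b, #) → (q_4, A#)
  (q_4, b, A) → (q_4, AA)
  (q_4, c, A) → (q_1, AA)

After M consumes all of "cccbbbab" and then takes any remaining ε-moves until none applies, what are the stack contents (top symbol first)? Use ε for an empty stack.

(q_0, cccbbbab, #) ⊢ (q_1, ccbbbab, #) ⊢ (q_4, cbbbab, AA#) ⊢ (q_1, bbbab, AAA#) ⊢ (q_1, bbab, AA#) ⊢ (q_1, bab, A#) ⊢ (q_1, ab, #) ⊢ (q_3, b, A#) ⊢ (q_3, ε, AA#)
All input consumed in state q_3 with stack AA#.

AA#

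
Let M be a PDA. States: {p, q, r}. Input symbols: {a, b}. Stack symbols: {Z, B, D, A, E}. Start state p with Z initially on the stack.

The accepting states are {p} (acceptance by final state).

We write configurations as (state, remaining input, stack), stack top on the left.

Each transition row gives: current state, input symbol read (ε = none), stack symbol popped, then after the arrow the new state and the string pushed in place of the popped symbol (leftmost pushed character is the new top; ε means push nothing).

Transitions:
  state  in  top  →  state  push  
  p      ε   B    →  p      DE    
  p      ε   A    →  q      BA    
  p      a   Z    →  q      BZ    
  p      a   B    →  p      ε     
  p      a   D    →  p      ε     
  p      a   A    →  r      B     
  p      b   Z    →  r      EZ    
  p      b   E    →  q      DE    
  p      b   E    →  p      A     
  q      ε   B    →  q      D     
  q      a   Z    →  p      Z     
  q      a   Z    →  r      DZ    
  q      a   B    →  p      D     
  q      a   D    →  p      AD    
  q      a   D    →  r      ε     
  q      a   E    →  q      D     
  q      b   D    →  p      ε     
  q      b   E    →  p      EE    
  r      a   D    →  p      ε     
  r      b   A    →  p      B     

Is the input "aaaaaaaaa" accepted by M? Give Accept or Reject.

One accepting computation: (p, aaaaaaaaa, Z) ⊢ (q, aaaaaaaa, BZ) ⊢ (p, aaaaaaa, DZ) ⊢ (p, aaaaaa, Z) ⊢ (q, aaaaa, BZ) ⊢ (p, aaaa, DZ) ⊢ (p, aaa, Z) ⊢ (q, aa, BZ) ⊢ (p, a, DZ) ⊢ (p, ε, Z)
All input consumed and state p ∈ F.

Accept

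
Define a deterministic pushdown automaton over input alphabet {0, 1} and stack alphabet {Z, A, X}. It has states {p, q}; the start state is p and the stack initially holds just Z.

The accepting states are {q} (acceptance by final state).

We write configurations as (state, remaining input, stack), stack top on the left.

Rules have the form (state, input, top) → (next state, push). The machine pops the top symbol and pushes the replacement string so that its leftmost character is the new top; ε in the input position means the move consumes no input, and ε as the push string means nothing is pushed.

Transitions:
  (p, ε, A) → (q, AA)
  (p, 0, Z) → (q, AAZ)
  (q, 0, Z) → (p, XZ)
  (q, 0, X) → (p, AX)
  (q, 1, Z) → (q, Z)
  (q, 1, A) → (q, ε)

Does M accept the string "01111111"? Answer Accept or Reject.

Accept

(p, 01111111, Z)
  read 0, top Z: go to q, push AAZ → (q, 1111111, AAZ)
  read 1, top A: go to q, push ε → (q, 111111, AZ)
  read 1, top A: go to q, push ε → (q, 11111, Z)
  read 1, top Z: go to q, push Z → (q, 1111, Z)
  read 1, top Z: go to q, push Z → (q, 111, Z)
  read 1, top Z: go to q, push Z → (q, 11, Z)
  read 1, top Z: go to q, push Z → (q, 1, Z)
  read 1, top Z: go to q, push Z → (q, ε, Z)
All input consumed; state q ∈ F.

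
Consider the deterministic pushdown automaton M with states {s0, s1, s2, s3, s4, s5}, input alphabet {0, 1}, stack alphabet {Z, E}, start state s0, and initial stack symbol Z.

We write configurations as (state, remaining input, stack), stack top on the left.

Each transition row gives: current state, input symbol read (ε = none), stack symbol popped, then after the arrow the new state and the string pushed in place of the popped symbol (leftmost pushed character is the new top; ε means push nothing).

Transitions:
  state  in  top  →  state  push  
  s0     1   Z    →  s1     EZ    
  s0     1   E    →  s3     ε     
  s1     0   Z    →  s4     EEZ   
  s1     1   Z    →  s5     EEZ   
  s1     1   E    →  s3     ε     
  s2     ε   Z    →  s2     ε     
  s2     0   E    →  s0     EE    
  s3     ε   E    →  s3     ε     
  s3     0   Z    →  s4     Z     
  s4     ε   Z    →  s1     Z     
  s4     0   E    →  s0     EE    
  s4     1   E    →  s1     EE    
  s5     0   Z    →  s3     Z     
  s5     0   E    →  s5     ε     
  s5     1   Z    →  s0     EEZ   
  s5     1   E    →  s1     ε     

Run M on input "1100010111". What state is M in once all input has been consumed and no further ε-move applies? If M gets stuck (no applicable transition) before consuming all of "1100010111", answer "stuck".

s3

(s0, 1100010111, Z) ⊢ (s1, 100010111, EZ) ⊢ (s3, 00010111, Z) ⊢ (s4, 0010111, Z) ⊢ (s1, 0010111, Z) ⊢ (s4, 010111, EEZ) ⊢ (s0, 10111, EEEZ) ⊢ (s3, 0111, EEZ) ⊢ (s3, 0111, EZ) ⊢ (s3, 0111, Z) ⊢ (s4, 111, Z) ⊢ (s1, 111, Z) ⊢ (s5, 11, EEZ) ⊢ (s1, 1, EZ) ⊢ (s3, ε, Z)
All input consumed; M is in state s3.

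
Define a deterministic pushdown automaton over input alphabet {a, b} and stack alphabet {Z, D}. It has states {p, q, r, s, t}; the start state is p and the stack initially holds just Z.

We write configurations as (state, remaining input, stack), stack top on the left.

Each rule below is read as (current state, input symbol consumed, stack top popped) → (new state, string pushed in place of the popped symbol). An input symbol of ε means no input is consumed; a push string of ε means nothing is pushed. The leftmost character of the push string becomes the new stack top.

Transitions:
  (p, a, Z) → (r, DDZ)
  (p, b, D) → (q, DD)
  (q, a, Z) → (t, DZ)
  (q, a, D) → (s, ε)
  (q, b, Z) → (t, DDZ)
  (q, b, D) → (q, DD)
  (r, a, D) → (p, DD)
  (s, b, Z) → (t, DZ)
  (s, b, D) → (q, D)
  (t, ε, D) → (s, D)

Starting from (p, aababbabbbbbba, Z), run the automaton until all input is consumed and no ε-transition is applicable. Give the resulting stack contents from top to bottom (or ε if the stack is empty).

DDDDDDDZ

(p, aababbabbbbbba, Z)
  read a, top Z: go to r, push DDZ → (r, ababbabbbbbba, DDZ)
  read a, top D: go to p, push DD → (p, babbabbbbbba, DDDZ)
  read b, top D: go to q, push DD → (q, abbabbbbbba, DDDDZ)
  read a, top D: go to s, push ε → (s, bbabbbbbba, DDDZ)
  read b, top D: go to q, push D → (q, babbbbbba, DDDZ)
  read b, top D: go to q, push DD → (q, abbbbbba, DDDDZ)
  read a, top D: go to s, push ε → (s, bbbbbba, DDDZ)
  read b, top D: go to q, push D → (q, bbbbba, DDDZ)
  read b, top D: go to q, push DD → (q, bbbba, DDDDZ)
  read b, top D: go to q, push DD → (q, bbba, DDDDDZ)
  read b, top D: go to q, push DD → (q, bba, DDDDDDZ)
  read b, top D: go to q, push DD → (q, ba, DDDDDDDZ)
  read b, top D: go to q, push DD → (q, a, DDDDDDDDZ)
  read a, top D: go to s, push ε → (s, ε, DDDDDDDZ)
All input consumed in state s with stack DDDDDDDZ.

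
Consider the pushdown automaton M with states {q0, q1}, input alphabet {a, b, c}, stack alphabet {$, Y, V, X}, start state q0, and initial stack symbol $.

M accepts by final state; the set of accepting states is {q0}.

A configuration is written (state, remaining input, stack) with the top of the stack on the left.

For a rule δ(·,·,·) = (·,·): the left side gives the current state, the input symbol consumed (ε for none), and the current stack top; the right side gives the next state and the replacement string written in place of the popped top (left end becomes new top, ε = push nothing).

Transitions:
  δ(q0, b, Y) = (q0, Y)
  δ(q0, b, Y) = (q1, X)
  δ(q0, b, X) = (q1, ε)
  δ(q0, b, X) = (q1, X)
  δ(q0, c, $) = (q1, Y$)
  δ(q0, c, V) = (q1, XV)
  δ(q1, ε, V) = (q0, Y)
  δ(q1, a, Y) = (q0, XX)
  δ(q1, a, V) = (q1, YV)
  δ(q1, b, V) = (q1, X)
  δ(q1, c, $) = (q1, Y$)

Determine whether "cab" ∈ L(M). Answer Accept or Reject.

No computation consumes all input and reaches a final state.

Reject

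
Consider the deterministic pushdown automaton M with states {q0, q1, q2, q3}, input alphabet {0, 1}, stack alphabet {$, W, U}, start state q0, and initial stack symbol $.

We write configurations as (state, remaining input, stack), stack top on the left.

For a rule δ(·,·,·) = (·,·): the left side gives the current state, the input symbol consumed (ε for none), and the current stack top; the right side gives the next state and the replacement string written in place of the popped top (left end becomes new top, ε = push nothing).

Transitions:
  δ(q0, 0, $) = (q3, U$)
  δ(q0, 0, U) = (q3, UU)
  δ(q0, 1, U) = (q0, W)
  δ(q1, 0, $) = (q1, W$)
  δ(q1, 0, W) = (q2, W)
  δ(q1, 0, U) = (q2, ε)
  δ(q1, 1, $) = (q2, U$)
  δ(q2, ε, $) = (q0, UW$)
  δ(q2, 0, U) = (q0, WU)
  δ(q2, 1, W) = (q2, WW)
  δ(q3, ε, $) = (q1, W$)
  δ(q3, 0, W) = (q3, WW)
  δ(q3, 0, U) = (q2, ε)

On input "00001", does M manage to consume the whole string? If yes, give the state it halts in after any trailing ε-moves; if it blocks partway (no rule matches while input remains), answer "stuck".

stuck

(q0, 00001, $)
  read 0, top $: go to q3, push U$ → (q3, 0001, U$)
  read 0, top U: go to q2, push ε → (q2, 001, $)
  ε-move, top $: go to q0, push UW$ → (q0, 001, UW$)
  read 0, top U: go to q3, push UU → (q3, 01, UUW$)
  read 0, top U: go to q2, push ε → (q2, 1, UW$)
No transition for (q2, 1, top U); M blocks with input 1 remaining.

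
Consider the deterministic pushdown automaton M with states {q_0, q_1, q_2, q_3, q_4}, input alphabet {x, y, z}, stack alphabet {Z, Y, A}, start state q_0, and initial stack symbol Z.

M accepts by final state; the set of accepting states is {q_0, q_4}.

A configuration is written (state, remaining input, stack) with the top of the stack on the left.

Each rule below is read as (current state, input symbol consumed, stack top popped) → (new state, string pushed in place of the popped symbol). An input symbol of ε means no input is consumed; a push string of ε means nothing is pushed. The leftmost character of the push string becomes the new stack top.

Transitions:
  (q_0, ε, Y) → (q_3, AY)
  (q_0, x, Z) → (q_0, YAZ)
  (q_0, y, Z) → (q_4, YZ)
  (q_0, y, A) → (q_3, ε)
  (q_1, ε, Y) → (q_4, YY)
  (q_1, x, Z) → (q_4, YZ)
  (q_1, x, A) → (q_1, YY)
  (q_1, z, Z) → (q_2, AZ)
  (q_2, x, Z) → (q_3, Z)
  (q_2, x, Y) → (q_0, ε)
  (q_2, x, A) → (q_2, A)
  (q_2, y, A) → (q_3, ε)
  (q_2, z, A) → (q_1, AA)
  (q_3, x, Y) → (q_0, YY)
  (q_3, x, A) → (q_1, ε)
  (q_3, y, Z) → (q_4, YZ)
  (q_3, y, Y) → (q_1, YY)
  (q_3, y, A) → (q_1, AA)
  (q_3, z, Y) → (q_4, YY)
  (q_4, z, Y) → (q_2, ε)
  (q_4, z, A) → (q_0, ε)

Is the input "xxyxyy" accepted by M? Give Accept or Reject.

Reject

(q_0, xxyxyy, Z) ⊢ (q_0, xyxyy, YAZ) ⊢ (q_3, xyxyy, AYAZ) ⊢ (q_1, yxyy, YAZ) ⊢ (q_4, yxyy, YYAZ)
No transition applies at (q_4, yxyy, YYAZ); input not fully consumed.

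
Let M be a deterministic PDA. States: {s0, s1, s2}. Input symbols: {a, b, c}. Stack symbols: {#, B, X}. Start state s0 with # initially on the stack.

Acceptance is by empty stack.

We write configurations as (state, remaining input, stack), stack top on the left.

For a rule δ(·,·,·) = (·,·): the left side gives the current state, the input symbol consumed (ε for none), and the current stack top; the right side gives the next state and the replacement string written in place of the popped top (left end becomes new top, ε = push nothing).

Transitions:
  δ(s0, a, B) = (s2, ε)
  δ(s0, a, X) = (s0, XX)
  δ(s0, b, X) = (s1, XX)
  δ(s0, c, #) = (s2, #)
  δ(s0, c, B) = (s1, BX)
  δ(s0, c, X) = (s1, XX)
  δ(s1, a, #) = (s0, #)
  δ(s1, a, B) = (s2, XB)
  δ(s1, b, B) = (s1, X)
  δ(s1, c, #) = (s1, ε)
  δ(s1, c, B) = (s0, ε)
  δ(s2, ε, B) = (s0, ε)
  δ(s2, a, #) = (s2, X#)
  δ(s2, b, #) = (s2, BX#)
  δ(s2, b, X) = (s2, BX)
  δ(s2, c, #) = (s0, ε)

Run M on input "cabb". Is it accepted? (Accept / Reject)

(s0, cabb, #) ⊢ (s2, abb, #) ⊢ (s2, bb, X#) ⊢ (s2, b, BX#) ⊢ (s0, b, X#) ⊢ (s1, ε, XX#)
All input consumed; stack is XX#, not empty, and no further ε-move applies.

Reject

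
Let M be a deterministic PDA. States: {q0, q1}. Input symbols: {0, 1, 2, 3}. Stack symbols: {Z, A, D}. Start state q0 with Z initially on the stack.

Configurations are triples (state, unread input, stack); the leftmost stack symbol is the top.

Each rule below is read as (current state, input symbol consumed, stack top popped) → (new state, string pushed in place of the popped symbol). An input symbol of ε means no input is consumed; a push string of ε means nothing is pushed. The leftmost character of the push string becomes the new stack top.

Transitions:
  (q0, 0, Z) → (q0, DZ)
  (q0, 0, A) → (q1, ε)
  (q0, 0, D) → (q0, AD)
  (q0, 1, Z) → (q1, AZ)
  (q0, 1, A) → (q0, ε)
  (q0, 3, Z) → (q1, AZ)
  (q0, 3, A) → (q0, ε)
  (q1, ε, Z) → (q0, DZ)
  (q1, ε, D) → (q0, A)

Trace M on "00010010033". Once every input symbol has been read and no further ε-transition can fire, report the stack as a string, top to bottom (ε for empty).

(q0, 00010010033, Z) ⊢ (q0, 0010010033, DZ) ⊢ (q0, 010010033, ADZ) ⊢ (q1, 10010033, DZ) ⊢ (q0, 10010033, AZ) ⊢ (q0, 0010033, Z) ⊢ (q0, 010033, DZ) ⊢ (q0, 10033, ADZ) ⊢ (q0, 0033, DZ) ⊢ (q0, 033, ADZ) ⊢ (q1, 33, DZ) ⊢ (q0, 33, AZ) ⊢ (q0, 3, Z) ⊢ (q1, ε, AZ)
All input consumed in state q1 with stack AZ.

AZ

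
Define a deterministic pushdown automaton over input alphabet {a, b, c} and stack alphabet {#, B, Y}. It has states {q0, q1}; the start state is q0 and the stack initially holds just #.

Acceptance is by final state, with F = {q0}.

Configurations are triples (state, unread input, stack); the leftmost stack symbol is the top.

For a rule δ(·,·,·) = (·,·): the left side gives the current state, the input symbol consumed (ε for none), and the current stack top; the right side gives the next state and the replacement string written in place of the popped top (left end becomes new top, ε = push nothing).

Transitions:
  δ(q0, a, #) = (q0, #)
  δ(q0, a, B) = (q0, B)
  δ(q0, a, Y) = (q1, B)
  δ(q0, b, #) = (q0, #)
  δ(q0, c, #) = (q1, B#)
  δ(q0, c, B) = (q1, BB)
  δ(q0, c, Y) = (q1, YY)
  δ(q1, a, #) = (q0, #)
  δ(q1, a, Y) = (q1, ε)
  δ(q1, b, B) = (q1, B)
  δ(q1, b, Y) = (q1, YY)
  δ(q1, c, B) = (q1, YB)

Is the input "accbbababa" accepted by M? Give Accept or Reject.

Reject

(q0, accbbababa, #)
  read a, top #: go to q0, push # → (q0, ccbbababa, #)
  read c, top #: go to q1, push B# → (q1, cbbababa, B#)
  read c, top B: go to q1, push YB → (q1, bbababa, YB#)
  read b, top Y: go to q1, push YY → (q1, bababa, YYB#)
  read b, top Y: go to q1, push YY → (q1, ababa, YYYB#)
  read a, top Y: go to q1, push ε → (q1, baba, YYB#)
  read b, top Y: go to q1, push YY → (q1, aba, YYYB#)
  read a, top Y: go to q1, push ε → (q1, ba, YYB#)
  read b, top Y: go to q1, push YY → (q1, a, YYYB#)
  read a, top Y: go to q1, push ε → (q1, ε, YYB#)
All input consumed; state q1 ∉ F and no further ε-move applies.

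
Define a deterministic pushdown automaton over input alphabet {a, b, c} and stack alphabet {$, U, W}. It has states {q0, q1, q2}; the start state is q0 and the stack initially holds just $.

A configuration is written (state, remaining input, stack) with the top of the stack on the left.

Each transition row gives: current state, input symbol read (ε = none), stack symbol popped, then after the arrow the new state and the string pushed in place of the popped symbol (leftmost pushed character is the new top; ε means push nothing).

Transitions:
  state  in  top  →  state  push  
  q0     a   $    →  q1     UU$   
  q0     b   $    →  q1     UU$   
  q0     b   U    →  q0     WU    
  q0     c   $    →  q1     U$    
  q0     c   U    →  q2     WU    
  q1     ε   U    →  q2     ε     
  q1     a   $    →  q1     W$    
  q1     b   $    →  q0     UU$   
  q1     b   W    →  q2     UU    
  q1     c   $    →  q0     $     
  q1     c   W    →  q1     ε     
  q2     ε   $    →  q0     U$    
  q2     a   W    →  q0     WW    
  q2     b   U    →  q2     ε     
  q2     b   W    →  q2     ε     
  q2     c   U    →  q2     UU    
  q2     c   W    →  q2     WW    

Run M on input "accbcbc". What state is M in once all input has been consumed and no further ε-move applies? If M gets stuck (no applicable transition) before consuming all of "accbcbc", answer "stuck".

(q0, accbcbc, $)
  read a, top $: go to q1, push UU$ → (q1, ccbcbc, UU$)
  ε-move, top U: go to q2, push ε → (q2, ccbcbc, U$)
  read c, top U: go to q2, push UU → (q2, cbcbc, UU$)
  read c, top U: go to q2, push UU → (q2, bcbc, UUU$)
  read b, top U: go to q2, push ε → (q2, cbc, UU$)
  read c, top U: go to q2, push UU → (q2, bc, UUU$)
  read b, top U: go to q2, push ε → (q2, c, UU$)
  read c, top U: go to q2, push UU → (q2, ε, UUU$)
All input consumed; M is in state q2.

q2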